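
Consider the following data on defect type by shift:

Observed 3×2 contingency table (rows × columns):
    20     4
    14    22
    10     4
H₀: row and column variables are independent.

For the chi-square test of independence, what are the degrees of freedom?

df = (r−1)(c−1) = (3−1)·(2−1) = 2

degrees of freedom = 2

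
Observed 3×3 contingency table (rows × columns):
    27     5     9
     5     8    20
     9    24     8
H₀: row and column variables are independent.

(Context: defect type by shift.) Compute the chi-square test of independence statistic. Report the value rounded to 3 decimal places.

test statistic = 42.793

Row totals [41, 33, 41], col totals [41, 37, 37], n=115
χ² = (27−14.62)²/14.62 + (5−13.19)²/13.19 + (9−13.19)²/13.19 + (5−11.77)²/11.77 + (8−10.62)²/10.62 + (20−10.62)²/10.62 + (9−14.62)²/14.62 + (24−13.19)²/13.19 + (8−13.19)²/13.19 = 42.7926
df = 4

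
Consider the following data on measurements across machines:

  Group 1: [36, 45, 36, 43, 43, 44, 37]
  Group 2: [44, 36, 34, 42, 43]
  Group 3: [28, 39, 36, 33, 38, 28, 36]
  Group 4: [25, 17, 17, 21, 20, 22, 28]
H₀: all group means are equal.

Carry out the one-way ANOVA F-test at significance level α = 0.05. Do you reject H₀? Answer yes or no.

Group means [40.57, 39.80, 34.00, 21.43], grand mean 33.500
SSB = Σnᵢ(x̄ᵢ−x̄)² = 1570.271; SSW = ΣΣ(x−x̄ᵢ)² = 398.229
MSB = 1570.271/3 = 523.4238; MSW = 398.229/22 = 18.1013
F = MSB/MSW = 28.9164
df = (3, 22)
p-value (upper-tail) = 0.00000
At α=0.05: p < α → reject H₀

reject H₀: yes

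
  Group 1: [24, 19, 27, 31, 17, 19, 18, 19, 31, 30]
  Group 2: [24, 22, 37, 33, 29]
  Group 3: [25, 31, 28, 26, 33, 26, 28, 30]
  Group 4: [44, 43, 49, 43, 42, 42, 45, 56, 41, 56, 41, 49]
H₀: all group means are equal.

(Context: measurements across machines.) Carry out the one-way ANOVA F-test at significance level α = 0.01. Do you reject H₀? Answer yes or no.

reject H₀: yes

Group means [23.50, 29.00, 28.38, 45.92], grand mean 33.086
SSB = Σnᵢ(x̄ᵢ−x̄)² = 3155.451; SSW = ΣΣ(x−x̄ᵢ)² = 831.292
MSB = 3155.451/3 = 1051.8171; MSW = 831.292/31 = 26.8159
F = MSB/MSW = 39.2237
df = (3, 31)
p-value (upper-tail) = 0.00000
At α=0.01: p < α → reject H₀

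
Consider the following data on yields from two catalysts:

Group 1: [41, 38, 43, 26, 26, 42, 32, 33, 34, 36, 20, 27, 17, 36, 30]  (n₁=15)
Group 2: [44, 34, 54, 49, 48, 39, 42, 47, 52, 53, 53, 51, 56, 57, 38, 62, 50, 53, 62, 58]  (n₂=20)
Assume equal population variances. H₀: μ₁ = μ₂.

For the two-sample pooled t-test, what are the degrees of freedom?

df = n₁ + n₂ − 2 = 15 + 20 − 2 = 33

degrees of freedom = 33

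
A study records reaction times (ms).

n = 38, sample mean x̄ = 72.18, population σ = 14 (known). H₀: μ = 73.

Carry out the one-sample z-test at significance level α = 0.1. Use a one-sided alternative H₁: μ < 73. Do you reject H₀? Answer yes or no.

reject H₀: no

SE = σ/√n = 14/√38 = 2.2711
z = (x̄−μ₀)/SE = (72.18−73)/2.2711 = -0.3611
p-value (one-sided, H₁ less) = 0.35903
At α=0.1: p ≥ α → fail to reject H₀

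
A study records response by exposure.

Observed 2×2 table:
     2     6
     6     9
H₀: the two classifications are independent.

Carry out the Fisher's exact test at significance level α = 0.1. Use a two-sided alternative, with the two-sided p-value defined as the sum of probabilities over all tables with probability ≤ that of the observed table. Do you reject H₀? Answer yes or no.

reject H₀: no

Margins: r₁=8, r₂=15, c₁=8, c₂=15, n=23
p_obs = C(8,2)·C(15,6)/C(23,8); sum pmf over tables with pmf ≤ p_obs
p-value (two-sided) = 0.65702
At α=0.1: p ≥ α → fail to reject H₀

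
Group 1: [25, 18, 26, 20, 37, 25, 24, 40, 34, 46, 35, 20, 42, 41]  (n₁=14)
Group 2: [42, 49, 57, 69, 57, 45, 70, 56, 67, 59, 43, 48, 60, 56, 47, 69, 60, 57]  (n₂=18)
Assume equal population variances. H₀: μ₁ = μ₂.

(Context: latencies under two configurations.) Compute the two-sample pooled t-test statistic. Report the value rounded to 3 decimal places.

test statistic = -7.722

x̄₁=30.929, s₁=9.385, n₁=14
x̄₂=56.167, s₂=9.005, n₂=18
s_p² = [13·9.385² + 17·9.005²]/30 = 84.1143
SE = √(s_p²·(1/14+1/18)) = 3.2682
t = (30.929−56.167)/3.2682 = -7.7223
df = 30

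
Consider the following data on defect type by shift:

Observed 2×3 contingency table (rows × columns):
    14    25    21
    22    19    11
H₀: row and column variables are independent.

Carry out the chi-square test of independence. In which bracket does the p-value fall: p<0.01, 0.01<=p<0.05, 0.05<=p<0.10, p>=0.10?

Row totals [60, 52], col totals [36, 44, 32], n=112
χ² = (14−19.29)²/19.29 + (25−23.57)²/23.57 + (21−17.14)²/17.14 + (22−16.71)²/16.71 + (19−20.43)²/20.43 + (11−14.86)²/14.86 = 5.1759
df = 2
p-value (upper-tail) = 0.07517
→ bracket: 0.05<=p<0.10

p-value bracket: 0.05<=p<0.10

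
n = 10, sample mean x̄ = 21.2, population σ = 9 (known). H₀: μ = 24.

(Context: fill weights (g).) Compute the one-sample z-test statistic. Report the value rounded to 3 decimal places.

test statistic = -0.984

SE = σ/√n = 9/√10 = 2.8460
z = (x̄−μ₀)/SE = (21.2−24)/2.8460 = -0.9838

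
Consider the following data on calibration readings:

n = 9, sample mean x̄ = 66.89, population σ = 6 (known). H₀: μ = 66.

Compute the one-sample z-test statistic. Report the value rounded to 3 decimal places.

test statistic = 0.445

SE = σ/√n = 6/√9 = 2.0000
z = (x̄−μ₀)/SE = (66.89−66)/2.0000 = 0.4450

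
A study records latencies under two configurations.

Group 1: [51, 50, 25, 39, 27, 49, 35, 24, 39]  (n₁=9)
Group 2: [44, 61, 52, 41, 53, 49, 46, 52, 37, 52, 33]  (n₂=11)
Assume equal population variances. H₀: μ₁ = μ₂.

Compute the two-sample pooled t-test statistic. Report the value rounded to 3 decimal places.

test statistic = -2.280

x̄₁=37.667, s₁=10.782, n₁=9
x̄₂=47.273, s₂=8.076, n₂=11
s_p² = [8·10.782² + 10·8.076²]/18 = 87.8990
SE = √(s_p²·(1/9+1/11)) = 4.2139
t = (37.667−47.273)/4.2139 = -2.2796
df = 18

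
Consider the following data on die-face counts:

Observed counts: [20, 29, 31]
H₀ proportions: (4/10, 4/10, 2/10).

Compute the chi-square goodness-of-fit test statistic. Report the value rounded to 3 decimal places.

n = 80; E_i = n·p_i = [32.00, 32.00, 16.00]
χ² = (20−32.00)²/32.00 + (29−32.00)²/32.00 + (31−16.00)²/16.00 = 18.8438
df = 2

test statistic = 18.844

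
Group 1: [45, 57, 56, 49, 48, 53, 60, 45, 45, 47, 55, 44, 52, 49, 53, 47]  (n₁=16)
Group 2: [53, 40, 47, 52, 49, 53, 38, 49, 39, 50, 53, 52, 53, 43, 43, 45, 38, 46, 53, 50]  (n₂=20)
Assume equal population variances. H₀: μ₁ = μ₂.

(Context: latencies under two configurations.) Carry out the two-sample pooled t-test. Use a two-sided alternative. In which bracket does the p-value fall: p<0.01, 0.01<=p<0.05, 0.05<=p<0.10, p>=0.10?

p-value bracket: 0.05<=p<0.10

x̄₁=50.312, s₁=4.936, n₁=16
x̄₂=47.300, s₂=5.459, n₂=20
s_p² = [15·4.936² + 19·5.459²]/34 = 27.4011
SE = √(s_p²·(1/16+1/20)) = 1.7557
t = (50.312−47.300)/1.7557 = 1.7158
df = 34
p-value (two-sided) = 0.09530
→ bracket: 0.05<=p<0.10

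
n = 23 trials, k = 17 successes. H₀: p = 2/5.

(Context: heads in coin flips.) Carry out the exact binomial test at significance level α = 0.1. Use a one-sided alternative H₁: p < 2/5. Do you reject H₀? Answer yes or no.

Exact binomial: n=23, k=17, p₀=2/5=0.4000
P(X≤17) from Σ C(n,i)·p₀^i·(1−p₀)^(n−i)
p-value (one-sided, H₁ less) = 0.99978
At α=0.1: p ≥ α → fail to reject H₀

reject H₀: no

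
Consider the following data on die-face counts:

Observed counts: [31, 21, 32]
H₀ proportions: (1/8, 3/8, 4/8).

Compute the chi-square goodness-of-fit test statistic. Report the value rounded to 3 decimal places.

test statistic = 45.905

n = 84; E_i = n·p_i = [10.50, 31.50, 42.00]
χ² = (31−10.50)²/10.50 + (21−31.50)²/31.50 + (32−42.00)²/42.00 = 45.9048
df = 2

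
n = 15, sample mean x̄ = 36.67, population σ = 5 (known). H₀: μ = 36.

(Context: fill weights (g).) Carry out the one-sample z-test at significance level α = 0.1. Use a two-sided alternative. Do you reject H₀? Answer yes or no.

SE = σ/√n = 5/√15 = 1.2910
z = (x̄−μ₀)/SE = (36.67−36)/1.2910 = 0.5190
p-value (two-sided) = 0.60377
At α=0.1: p ≥ α → fail to reject H₀

reject H₀: no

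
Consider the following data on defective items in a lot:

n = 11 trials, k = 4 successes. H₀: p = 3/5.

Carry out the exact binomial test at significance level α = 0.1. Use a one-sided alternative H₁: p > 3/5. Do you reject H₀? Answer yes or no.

Exact binomial: n=11, k=4, p₀=3/5=0.6000
P(X≥4) from Σ C(n,i)·p₀^i·(1−p₀)^(n−i)
p-value (one-sided, H₁ greater) = 0.97072
At α=0.1: p ≥ α → fail to reject H₀

reject H₀: no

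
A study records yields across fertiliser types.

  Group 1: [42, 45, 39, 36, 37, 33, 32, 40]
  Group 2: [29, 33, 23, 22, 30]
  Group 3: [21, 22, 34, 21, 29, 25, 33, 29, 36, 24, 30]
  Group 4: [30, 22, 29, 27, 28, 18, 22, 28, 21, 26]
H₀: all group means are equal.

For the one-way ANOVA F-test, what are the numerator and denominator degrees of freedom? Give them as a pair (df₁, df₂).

degrees of freedom = [3, 30]

k = 4 groups, N = 34 total
df = (k−1, N−k) = (4−1, 34−4) = (3, 30)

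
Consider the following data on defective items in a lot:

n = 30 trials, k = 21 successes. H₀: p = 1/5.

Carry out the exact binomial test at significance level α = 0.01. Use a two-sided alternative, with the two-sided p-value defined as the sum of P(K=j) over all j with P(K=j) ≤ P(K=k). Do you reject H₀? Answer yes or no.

Exact binomial: n=30, k=21, p₀=1/5=0.2000
P(X=j) = C(n,j)·p₀^j·(1−p₀)^(n−j); p = Σ P(X=j) over j with P(X=j) ≤ P(X=21)
p-value (two-sided) = 0.00000
At α=0.01: p < α → reject H₀

reject H₀: yes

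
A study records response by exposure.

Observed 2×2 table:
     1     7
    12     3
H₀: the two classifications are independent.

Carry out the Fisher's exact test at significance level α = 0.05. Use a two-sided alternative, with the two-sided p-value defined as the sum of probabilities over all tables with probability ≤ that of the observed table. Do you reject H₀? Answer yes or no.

reject H₀: yes

Margins: r₁=8, r₂=15, c₁=13, c₂=10, n=23
p_obs = C(8,1)·C(15,12)/C(23,13); sum pmf over tables with pmf ≤ p_obs
p-value (two-sided) = 0.00590
At α=0.05: p < α → reject H₀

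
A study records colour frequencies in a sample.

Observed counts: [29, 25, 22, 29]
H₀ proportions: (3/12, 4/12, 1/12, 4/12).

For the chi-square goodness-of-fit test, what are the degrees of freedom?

degrees of freedom = 3

df = k − 1 = 4 − 1 = 3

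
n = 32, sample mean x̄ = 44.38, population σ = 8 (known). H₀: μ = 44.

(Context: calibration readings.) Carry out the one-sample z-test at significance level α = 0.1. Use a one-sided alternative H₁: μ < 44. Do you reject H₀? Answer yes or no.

reject H₀: no

SE = σ/√n = 8/√32 = 1.4142
z = (x̄−μ₀)/SE = (44.38−44)/1.4142 = 0.2687
p-value (one-sided, H₁ less) = 0.60592
At α=0.1: p ≥ α → fail to reject H₀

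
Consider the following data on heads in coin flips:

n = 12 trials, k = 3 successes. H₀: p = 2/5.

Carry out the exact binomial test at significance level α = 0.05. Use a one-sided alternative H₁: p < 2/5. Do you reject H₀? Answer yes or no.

Exact binomial: n=12, k=3, p₀=2/5=0.4000
P(X≤3) from Σ C(n,i)·p₀^i·(1−p₀)^(n−i)
p-value (one-sided, H₁ less) = 0.22534
At α=0.05: p ≥ α → fail to reject H₀

reject H₀: no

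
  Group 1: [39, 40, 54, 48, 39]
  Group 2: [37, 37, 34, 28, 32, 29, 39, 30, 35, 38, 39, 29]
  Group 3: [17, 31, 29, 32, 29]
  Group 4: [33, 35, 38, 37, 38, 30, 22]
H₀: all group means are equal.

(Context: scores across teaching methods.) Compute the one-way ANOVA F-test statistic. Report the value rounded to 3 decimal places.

test statistic = 8.147

Group means [44.00, 33.92, 27.60, 33.29], grand mean 34.414
SSB = Σnᵢ(x̄ᵢ−x̄)² = 703.489; SSW = ΣΣ(x−x̄ᵢ)² = 719.545
MSB = 703.489/3 = 234.4964; MSW = 719.545/25 = 28.7818
F = MSB/MSW = 8.1474
df = (3, 25)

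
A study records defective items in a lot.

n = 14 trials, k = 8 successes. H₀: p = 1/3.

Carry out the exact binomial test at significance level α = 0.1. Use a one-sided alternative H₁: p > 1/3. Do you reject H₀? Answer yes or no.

Exact binomial: n=14, k=8, p₀=1/3=0.3333
P(X≥8) from Σ C(n,i)·p₀^i·(1−p₀)^(n−i)
p-value (one-sided, H₁ greater) = 0.05762
At α=0.1: p < α → reject H₀

reject H₀: yes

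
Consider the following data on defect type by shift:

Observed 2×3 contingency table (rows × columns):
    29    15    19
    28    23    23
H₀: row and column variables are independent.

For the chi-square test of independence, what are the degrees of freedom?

df = (r−1)(c−1) = (2−1)·(3−1) = 2

degrees of freedom = 2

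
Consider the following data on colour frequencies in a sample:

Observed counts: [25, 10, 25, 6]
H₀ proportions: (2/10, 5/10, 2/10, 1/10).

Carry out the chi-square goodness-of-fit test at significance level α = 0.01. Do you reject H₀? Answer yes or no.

reject H₀: yes

n = 66; E_i = n·p_i = [13.20, 33.00, 13.20, 6.60]
χ² = (25−13.20)²/13.20 + (10−33.00)²/33.00 + (25−13.20)²/13.20 + (6−6.60)²/6.60 = 37.1818
df = 3
p-value (upper-tail) = 0.00000
At α=0.01: p < α → reject H₀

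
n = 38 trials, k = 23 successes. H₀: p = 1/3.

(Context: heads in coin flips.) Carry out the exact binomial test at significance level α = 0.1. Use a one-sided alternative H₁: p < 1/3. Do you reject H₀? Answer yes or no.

reject H₀: no

Exact binomial: n=38, k=23, p₀=1/3=0.3333
P(X≤23) from Σ C(n,i)·p₀^i·(1−p₀)^(n−i)
p-value (one-sided, H₁ less) = 0.99984
At α=0.1: p ≥ α → fail to reject H₀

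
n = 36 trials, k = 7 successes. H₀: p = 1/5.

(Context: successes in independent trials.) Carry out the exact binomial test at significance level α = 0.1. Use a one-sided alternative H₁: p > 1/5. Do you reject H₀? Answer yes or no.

reject H₀: no

Exact binomial: n=36, k=7, p₀=1/5=0.2000
P(X≥7) from Σ C(n,i)·p₀^i·(1−p₀)^(n−i)
p-value (one-sided, H₁ greater) = 0.59931
At α=0.1: p ≥ α → fail to reject H₀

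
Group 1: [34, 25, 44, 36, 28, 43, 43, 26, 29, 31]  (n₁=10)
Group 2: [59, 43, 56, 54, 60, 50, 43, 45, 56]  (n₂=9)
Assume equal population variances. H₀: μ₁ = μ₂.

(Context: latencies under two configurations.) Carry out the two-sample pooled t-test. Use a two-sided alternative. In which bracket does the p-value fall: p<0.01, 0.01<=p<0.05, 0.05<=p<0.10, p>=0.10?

p-value bracket: p<0.01

x̄₁=33.900, s₁=7.310, n₁=10
x̄₂=51.778, s₂=6.741, n₂=9
s_p² = [9·7.310² + 8·6.741²]/17 = 49.6739
SE = √(s_p²·(1/10+1/9)) = 3.2383
t = (33.900−51.778)/3.2383 = -5.5207
df = 17
p-value (two-sided) = 0.00004
→ bracket: p<0.01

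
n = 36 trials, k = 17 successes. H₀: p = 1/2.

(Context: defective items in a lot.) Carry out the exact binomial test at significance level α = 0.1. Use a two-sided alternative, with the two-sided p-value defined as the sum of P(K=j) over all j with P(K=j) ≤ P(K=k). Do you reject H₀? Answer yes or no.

Exact binomial: n=36, k=17, p₀=1/2=0.5000
P(X=j) = C(n,j)·p₀^j·(1−p₀)^(n−j); p = Σ P(X=j) over j with P(X=j) ≤ P(X=17)
p-value (two-sided) = 0.86794
At α=0.1: p ≥ α → fail to reject H₀

reject H₀: no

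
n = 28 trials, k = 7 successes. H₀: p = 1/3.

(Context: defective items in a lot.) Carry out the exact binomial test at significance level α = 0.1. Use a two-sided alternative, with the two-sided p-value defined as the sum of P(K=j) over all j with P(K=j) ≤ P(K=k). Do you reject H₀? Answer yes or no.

Exact binomial: n=28, k=7, p₀=1/3=0.3333
P(X=j) = C(n,j)·p₀^j·(1−p₀)^(n−j); p = Σ P(X=j) over j with P(X=j) ≤ P(X=7)
p-value (two-sided) = 0.42583
At α=0.1: p ≥ α → fail to reject H₀

reject H₀: no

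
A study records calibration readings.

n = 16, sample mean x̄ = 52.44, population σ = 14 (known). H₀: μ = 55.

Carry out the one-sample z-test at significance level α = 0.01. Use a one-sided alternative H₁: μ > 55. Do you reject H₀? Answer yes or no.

reject H₀: no

SE = σ/√n = 14/√16 = 3.5000
z = (x̄−μ₀)/SE = (52.44−55)/3.5000 = -0.7314
p-value (one-sided, H₁ greater) = 0.76774
At α=0.01: p ≥ α → fail to reject H₀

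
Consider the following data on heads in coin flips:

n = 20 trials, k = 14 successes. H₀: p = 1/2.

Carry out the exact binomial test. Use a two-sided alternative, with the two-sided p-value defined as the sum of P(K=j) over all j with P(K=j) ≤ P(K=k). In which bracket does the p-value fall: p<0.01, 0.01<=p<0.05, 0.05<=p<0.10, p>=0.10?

Exact binomial: n=20, k=14, p₀=1/2=0.5000
P(X=j) = C(n,j)·p₀^j·(1−p₀)^(n−j); p = Σ P(X=j) over j with P(X=j) ≤ P(X=14)
p-value (two-sided) = 0.11532
→ bracket: p>=0.10

p-value bracket: p>=0.10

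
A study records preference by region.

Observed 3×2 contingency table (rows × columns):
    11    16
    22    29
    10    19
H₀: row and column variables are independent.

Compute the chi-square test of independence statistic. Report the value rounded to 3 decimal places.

Row totals [27, 51, 29], col totals [43, 64], n=107
χ² = (11−10.85)²/10.85 + (16−16.15)²/16.15 + (22−20.50)²/20.50 + (29−30.50)²/30.50 + (10−11.65)²/11.65 + (19−17.35)²/17.35 = 0.5807
df = 2

test statistic = 0.581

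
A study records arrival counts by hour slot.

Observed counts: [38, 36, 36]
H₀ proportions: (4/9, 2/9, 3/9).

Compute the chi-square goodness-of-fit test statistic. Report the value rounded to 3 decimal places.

test statistic = 7.900

n = 110; E_i = n·p_i = [48.89, 24.44, 36.67]
χ² = (38−48.89)²/48.89 + (36−24.44)²/24.44 + (36−36.67)²/36.67 = 7.9000
df = 2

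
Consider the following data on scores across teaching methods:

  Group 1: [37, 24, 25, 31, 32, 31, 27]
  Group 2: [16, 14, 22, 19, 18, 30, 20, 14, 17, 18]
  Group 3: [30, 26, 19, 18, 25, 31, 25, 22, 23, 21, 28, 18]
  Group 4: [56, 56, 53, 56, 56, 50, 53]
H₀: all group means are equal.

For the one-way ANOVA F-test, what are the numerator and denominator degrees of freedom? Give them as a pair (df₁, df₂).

degrees of freedom = [3, 32]

k = 4 groups, N = 36 total
df = (k−1, N−k) = (4−1, 36−4) = (3, 32)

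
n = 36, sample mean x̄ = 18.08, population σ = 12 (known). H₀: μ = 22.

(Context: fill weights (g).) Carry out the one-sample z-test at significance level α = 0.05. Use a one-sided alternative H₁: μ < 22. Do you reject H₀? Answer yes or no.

SE = σ/√n = 12/√36 = 2.0000
z = (x̄−μ₀)/SE = (18.08−22)/2.0000 = -1.9600
p-value (one-sided, H₁ less) = 0.02500
At α=0.05: p < α → reject H₀

reject H₀: yes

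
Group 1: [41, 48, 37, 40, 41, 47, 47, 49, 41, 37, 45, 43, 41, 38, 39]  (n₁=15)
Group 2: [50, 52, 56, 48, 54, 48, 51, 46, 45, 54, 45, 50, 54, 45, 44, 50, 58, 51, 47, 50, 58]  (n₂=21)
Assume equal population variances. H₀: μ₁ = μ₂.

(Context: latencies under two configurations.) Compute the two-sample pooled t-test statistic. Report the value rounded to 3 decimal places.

x̄₁=42.267, s₁=4.026, n₁=15
x̄₂=50.286, s₂=4.244, n₂=21
s_p² = [14·4.026² + 20·4.244²]/34 = 17.2711
SE = √(s_p²·(1/15+1/21)) = 1.4049
t = (42.267−50.286)/1.4049 = -5.7078
df = 34

test statistic = -5.708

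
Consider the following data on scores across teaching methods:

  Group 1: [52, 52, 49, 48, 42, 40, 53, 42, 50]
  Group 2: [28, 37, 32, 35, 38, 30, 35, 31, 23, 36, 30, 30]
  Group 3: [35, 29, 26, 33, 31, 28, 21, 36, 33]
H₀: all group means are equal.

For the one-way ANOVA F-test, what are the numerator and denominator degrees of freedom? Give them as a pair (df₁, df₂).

degrees of freedom = [2, 27]

k = 3 groups, N = 30 total
df = (k−1, N−k) = (3−1, 30−3) = (2, 27)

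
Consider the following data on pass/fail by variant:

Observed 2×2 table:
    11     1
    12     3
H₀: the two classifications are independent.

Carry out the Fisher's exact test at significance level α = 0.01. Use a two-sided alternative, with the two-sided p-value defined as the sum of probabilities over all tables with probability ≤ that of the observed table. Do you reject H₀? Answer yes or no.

Margins: r₁=12, r₂=15, c₁=23, c₂=4, n=27
p_obs = C(12,11)·C(15,12)/C(27,23); sum pmf over tables with pmf ≤ p_obs
p-value (two-sided) = 0.60513
At α=0.01: p ≥ α → fail to reject H₀

reject H₀: no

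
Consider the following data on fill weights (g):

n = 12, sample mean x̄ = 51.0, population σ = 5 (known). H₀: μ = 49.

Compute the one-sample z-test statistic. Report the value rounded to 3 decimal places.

test statistic = 1.386

SE = σ/√n = 5/√12 = 1.4434
z = (x̄−μ₀)/SE = (51.0−49)/1.4434 = 1.3856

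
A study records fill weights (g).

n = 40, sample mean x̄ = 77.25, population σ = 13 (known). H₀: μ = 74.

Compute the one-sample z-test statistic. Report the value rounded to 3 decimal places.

SE = σ/√n = 13/√40 = 2.0555
z = (x̄−μ₀)/SE = (77.25−74)/2.0555 = 1.5811

test statistic = 1.581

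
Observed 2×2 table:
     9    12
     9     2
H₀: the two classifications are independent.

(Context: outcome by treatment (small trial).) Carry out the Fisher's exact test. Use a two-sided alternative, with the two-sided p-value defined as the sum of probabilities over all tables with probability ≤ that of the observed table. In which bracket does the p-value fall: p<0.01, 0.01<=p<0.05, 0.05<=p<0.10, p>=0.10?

p-value bracket: 0.05<=p<0.10

Margins: r₁=21, r₂=11, c₁=18, c₂=14, n=32
p_obs = C(21,9)·C(11,9)/C(32,18); sum pmf over tables with pmf ≤ p_obs
p-value (two-sided) = 0.06079
→ bracket: 0.05<=p<0.10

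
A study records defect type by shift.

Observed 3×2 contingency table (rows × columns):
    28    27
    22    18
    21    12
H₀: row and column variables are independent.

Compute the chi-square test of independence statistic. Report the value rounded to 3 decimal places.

test statistic = 1.358

Row totals [55, 40, 33], col totals [71, 57], n=128
χ² = (28−30.51)²/30.51 + (27−24.49)²/24.49 + (22−22.19)²/22.19 + (18−17.81)²/17.81 + (21−18.30)²/18.30 + (12−14.70)²/14.70 = 1.3577
df = 2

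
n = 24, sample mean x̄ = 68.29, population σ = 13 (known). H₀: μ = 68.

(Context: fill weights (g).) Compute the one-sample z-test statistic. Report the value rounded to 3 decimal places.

SE = σ/√n = 13/√24 = 2.6536
z = (x̄−μ₀)/SE = (68.29−68)/2.6536 = 0.1093

test statistic = 0.109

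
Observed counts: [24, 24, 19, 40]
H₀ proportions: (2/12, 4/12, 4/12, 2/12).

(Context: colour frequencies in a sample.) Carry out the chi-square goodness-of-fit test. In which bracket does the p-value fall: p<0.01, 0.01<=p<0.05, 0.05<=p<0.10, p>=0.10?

p-value bracket: p<0.01

n = 107; E_i = n·p_i = [17.83, 35.67, 35.67, 17.83]
χ² = (24−17.83)²/17.83 + (24−35.67)²/35.67 + (19−35.67)²/35.67 + (40−17.83)²/17.83 = 41.2897
df = 3
p-value (upper-tail) = 0.00000
→ bracket: p<0.01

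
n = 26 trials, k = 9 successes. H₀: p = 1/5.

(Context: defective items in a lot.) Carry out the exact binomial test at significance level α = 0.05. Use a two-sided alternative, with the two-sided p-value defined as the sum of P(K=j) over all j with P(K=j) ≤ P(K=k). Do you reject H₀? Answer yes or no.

Exact binomial: n=26, k=9, p₀=1/5=0.2000
P(X=j) = C(n,j)·p₀^j·(1−p₀)^(n−j); p = Σ P(X=j) over j with P(X=j) ≤ P(X=9)
p-value (two-sided) = 0.08191
At α=0.05: p ≥ α → fail to reject H₀

reject H₀: no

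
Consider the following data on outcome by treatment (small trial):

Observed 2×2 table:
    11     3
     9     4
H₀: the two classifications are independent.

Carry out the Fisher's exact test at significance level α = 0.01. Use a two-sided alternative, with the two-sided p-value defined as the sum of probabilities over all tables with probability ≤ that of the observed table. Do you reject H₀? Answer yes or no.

reject H₀: no

Margins: r₁=14, r₂=13, c₁=20, c₂=7, n=27
p_obs = C(14,11)·C(13,9)/C(27,20); sum pmf over tables with pmf ≤ p_obs
p-value (two-sided) = 0.67762
At α=0.01: p ≥ α → fail to reject H₀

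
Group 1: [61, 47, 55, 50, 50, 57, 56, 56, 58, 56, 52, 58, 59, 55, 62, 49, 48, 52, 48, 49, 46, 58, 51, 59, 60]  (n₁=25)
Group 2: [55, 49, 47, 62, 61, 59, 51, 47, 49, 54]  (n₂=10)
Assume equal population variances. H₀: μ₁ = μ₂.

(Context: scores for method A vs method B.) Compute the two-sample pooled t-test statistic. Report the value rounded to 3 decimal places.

test statistic = 0.359

x̄₁=54.080, s₁=4.804, n₁=25
x̄₂=53.400, s₂=5.700, n₂=10
s_p² = [24·4.804² + 9·5.700²]/33 = 25.6436
SE = √(s_p²·(1/25+1/10)) = 1.8948
t = (54.080−53.400)/1.8948 = 0.3589
df = 33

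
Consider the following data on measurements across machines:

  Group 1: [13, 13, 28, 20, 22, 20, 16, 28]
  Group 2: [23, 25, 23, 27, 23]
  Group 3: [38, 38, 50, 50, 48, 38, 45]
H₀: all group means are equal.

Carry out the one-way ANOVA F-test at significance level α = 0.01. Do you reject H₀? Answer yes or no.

Group means [20.00, 24.20, 43.86], grand mean 29.400
SSB = Σnᵢ(x̄ᵢ−x̄)² = 2305.143; SSW = ΣΣ(x−x̄ᵢ)² = 455.657
MSB = 2305.143/2 = 1152.5714; MSW = 455.657/17 = 26.8034
F = MSB/MSW = 43.0010
df = (2, 17)
p-value (upper-tail) = 0.00000
At α=0.01: p < α → reject H₀

reject H₀: yes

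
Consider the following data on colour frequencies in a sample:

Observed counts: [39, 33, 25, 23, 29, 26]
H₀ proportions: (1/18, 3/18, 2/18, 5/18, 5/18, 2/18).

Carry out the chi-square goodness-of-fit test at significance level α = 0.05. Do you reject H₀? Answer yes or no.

n = 175; E_i = n·p_i = [9.72, 29.17, 19.44, 48.61, 48.61, 19.44]
χ² = (39−9.72)²/9.72 + (33−29.17)²/29.17 + (25−19.44)²/19.44 + (23−48.61)²/48.61 + (29−48.61)²/48.61 + (26−19.44)²/19.44 = 113.8743
df = 5
p-value (upper-tail) = 0.00000
At α=0.05: p < α → reject H₀

reject H₀: yes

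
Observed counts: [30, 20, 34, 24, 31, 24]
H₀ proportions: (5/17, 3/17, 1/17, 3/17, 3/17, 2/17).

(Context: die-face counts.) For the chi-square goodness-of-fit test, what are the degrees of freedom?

degrees of freedom = 5

df = k − 1 = 6 − 1 = 5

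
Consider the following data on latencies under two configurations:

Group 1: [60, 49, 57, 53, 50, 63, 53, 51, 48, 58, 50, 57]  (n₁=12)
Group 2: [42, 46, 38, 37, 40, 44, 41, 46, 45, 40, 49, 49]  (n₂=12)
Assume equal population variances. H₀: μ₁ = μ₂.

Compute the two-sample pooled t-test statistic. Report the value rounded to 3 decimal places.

test statistic = 6.068

x̄₁=54.083, s₁=4.814, n₁=12
x̄₂=43.083, s₂=4.033, n₂=12
s_p² = [11·4.814² + 11·4.033²]/22 = 19.7197
SE = √(s_p²·(1/12+1/12)) = 1.8129
t = (54.083−43.083)/1.8129 = 6.0676
df = 22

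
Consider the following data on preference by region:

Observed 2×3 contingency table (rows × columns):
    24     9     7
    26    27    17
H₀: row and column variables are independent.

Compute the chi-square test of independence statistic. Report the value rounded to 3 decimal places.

Row totals [40, 70], col totals [50, 36, 24], n=110
χ² = (24−18.18)²/18.18 + (9−13.09)²/13.09 + (7−8.73)²/8.73 + (26−31.82)²/31.82 + (27−22.91)²/22.91 + (17−15.27)²/15.27 = 5.4718
df = 2

test statistic = 5.472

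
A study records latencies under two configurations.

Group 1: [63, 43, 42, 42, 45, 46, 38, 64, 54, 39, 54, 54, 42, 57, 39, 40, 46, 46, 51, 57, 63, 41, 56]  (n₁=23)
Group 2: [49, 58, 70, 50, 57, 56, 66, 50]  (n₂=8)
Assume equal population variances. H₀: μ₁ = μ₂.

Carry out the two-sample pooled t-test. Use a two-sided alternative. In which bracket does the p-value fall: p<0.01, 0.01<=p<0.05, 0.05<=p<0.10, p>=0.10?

x̄₁=48.783, s₁=8.431, n₁=23
x̄₂=57.000, s₂=7.690, n₂=8
s_p² = [22·8.431² + 7·7.690²]/29 = 68.2039
SE = √(s_p²·(1/23+1/8)) = 3.3898
t = (48.783−57.000)/3.3898 = -2.4241
df = 29
p-value (two-sided) = 0.02181
→ bracket: 0.01<=p<0.05

p-value bracket: 0.01<=p<0.05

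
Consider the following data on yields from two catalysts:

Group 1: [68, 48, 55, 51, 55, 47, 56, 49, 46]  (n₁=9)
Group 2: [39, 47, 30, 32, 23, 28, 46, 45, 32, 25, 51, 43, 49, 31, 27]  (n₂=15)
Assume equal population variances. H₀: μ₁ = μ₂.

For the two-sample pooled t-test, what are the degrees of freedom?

degrees of freedom = 22

df = n₁ + n₂ − 2 = 9 + 15 − 2 = 22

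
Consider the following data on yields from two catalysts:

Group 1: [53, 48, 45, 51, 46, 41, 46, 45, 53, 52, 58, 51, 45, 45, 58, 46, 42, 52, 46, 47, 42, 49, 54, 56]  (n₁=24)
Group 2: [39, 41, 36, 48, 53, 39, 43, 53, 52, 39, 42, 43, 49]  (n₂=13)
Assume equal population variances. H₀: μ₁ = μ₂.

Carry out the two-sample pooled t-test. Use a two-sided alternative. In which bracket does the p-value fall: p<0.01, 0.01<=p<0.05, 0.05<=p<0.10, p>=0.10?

p-value bracket: 0.01<=p<0.05

x̄₁=48.792, s₁=4.934, n₁=24
x̄₂=44.385, s₂=5.910, n₂=13
s_p² = [23·4.934² + 12·5.910²]/35 = 27.9724
SE = √(s_p²·(1/24+1/13)) = 1.8213
t = (48.792−44.385)/1.8213 = 2.4197
df = 35
p-value (two-sided) = 0.02087
→ bracket: 0.01<=p<0.05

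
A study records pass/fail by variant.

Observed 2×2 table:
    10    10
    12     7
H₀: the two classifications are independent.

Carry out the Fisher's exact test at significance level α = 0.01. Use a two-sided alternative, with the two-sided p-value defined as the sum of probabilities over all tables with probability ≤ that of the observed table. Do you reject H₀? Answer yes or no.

reject H₀: no

Margins: r₁=20, r₂=19, c₁=22, c₂=17, n=39
p_obs = C(20,10)·C(19,12)/C(39,22); sum pmf over tables with pmf ≤ p_obs
p-value (two-sided) = 0.52311
At α=0.01: p ≥ α → fail to reject H₀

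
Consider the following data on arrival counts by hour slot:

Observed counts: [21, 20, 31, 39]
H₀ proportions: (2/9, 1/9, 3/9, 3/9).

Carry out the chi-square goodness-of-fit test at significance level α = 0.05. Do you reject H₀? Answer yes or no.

n = 111; E_i = n·p_i = [24.67, 12.33, 37.00, 37.00]
χ² = (21−24.67)²/24.67 + (20−12.33)²/12.33 + (31−37.00)²/37.00 + (39−37.00)²/37.00 = 6.3919
df = 3
p-value (upper-tail) = 0.09402
At α=0.05: p ≥ α → fail to reject H₀

reject H₀: no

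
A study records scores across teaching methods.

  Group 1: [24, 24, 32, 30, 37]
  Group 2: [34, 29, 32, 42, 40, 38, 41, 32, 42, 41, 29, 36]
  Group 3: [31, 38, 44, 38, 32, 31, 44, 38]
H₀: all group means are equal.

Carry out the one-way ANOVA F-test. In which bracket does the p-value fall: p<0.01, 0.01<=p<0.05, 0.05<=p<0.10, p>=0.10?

Group means [29.40, 36.33, 37.00], grand mean 35.160
SSB = Σnᵢ(x̄ᵢ−x̄)² = 209.493; SSW = ΣΣ(x−x̄ᵢ)² = 595.867
MSB = 209.493/2 = 104.7467; MSW = 595.867/22 = 27.0848
F = MSB/MSW = 3.8674
df = (2, 22)
p-value (upper-tail) = 0.03637
→ bracket: 0.01<=p<0.05

p-value bracket: 0.01<=p<0.05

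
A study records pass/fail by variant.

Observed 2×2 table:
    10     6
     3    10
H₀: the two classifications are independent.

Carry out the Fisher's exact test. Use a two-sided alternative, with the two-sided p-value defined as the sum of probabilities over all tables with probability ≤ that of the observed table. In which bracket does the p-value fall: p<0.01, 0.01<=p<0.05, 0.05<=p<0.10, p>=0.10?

p-value bracket: 0.05<=p<0.10

Margins: r₁=16, r₂=13, c₁=13, c₂=16, n=29
p_obs = C(16,10)·C(13,3)/C(29,13); sum pmf over tables with pmf ≤ p_obs
p-value (two-sided) = 0.06080
→ bracket: 0.05<=p<0.10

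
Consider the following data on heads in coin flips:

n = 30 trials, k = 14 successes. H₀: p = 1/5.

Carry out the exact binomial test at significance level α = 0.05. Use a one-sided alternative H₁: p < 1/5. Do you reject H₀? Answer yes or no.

reject H₀: no

Exact binomial: n=30, k=14, p₀=1/5=0.2000
P(X≤14) from Σ C(n,i)·p₀^i·(1−p₀)^(n−i)
p-value (one-sided, H₁ less) = 0.99977
At α=0.05: p ≥ α → fail to reject H₀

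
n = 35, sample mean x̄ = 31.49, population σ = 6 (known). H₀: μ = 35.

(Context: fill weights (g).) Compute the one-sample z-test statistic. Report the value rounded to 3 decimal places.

SE = σ/√n = 6/√35 = 1.0142
z = (x̄−μ₀)/SE = (31.49−35)/1.0142 = -3.4609

test statistic = -3.461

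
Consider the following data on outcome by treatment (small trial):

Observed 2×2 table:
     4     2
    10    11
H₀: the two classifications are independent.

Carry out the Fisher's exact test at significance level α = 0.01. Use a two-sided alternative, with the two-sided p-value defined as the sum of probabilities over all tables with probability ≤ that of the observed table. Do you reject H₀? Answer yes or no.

Margins: r₁=6, r₂=21, c₁=14, c₂=13, n=27
p_obs = C(6,4)·C(21,10)/C(27,14); sum pmf over tables with pmf ≤ p_obs
p-value (two-sided) = 0.64831
At α=0.01: p ≥ α → fail to reject H₀

reject H₀: no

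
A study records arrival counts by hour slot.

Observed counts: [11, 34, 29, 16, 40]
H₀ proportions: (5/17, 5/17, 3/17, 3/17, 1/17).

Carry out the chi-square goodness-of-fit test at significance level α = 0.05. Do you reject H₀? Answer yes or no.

n = 130; E_i = n·p_i = [38.24, 38.24, 22.94, 22.94, 7.65]
χ² = (11−38.24)²/38.24 + (34−38.24)²/38.24 + (29−22.94)²/22.94 + (16−22.94)²/22.94 + (40−7.65)²/7.65 = 160.4472
df = 4
p-value (upper-tail) = 0.00000
At α=0.05: p < α → reject H₀

reject H₀: yes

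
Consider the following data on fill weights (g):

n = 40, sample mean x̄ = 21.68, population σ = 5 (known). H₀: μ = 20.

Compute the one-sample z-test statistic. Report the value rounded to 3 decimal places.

SE = σ/√n = 5/√40 = 0.7906
z = (x̄−μ₀)/SE = (21.68−20)/0.7906 = 2.1251

test statistic = 2.125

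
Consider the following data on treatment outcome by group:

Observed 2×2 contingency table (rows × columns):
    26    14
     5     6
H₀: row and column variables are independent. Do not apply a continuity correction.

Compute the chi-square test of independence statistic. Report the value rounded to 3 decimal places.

test statistic = 1.383

Row totals [40, 11], col totals [31, 20], n=51
χ² = (26−24.31)²/24.31 + (14−15.69)²/15.69 + (5−6.69)²/6.69 + (6−4.31)²/4.31 = 1.3827
df = 1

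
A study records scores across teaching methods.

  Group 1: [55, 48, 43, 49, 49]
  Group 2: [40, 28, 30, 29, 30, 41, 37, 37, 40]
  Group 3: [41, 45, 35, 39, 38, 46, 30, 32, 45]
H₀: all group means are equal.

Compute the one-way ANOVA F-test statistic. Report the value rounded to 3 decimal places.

test statistic = 11.258

Group means [48.80, 34.67, 39.00], grand mean 39.435
SSB = Σnᵢ(x̄ᵢ−x̄)² = 644.852; SSW = ΣΣ(x−x̄ᵢ)² = 572.800
MSB = 644.852/2 = 322.4261; MSW = 572.800/20 = 28.6400
F = MSB/MSW = 11.2579
df = (2, 20)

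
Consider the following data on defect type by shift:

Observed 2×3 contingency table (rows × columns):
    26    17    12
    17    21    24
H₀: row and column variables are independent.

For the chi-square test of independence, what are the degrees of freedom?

degrees of freedom = 2

df = (r−1)(c−1) = (2−1)·(3−1) = 2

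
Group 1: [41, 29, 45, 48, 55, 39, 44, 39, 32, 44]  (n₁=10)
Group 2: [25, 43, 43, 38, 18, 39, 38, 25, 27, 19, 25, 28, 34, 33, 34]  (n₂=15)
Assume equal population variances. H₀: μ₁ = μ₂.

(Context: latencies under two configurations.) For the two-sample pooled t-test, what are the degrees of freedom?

degrees of freedom = 23

df = n₁ + n₂ − 2 = 10 + 15 − 2 = 23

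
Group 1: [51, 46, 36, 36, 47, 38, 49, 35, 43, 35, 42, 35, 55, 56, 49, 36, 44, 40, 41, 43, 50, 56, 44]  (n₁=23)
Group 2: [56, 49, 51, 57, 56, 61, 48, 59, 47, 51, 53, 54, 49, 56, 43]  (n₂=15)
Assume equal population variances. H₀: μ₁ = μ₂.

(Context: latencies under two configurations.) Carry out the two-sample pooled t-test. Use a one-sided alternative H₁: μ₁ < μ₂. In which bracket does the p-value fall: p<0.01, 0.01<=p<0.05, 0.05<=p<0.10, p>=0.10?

x̄₁=43.783, s₁=6.934, n₁=23
x̄₂=52.667, s₂=4.952, n₂=15
s_p² = [22·6.934² + 14·4.952²]/36 = 38.9235
SE = √(s_p²·(1/23+1/15)) = 2.0706
t = (43.783−52.667)/2.0706 = -4.2907
df = 36
p-value (one-sided, H₁ less) = 0.00006
→ bracket: p<0.01

p-value bracket: p<0.01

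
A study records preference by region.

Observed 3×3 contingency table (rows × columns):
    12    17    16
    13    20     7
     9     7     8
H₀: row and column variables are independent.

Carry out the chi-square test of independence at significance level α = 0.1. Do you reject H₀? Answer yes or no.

reject H₀: no

Row totals [45, 40, 24], col totals [34, 44, 31], n=109
χ² = (12−14.04)²/14.04 + (17−18.17)²/18.17 + (16−12.80)²/12.80 + (13−12.48)²/12.48 + (20−16.15)²/16.15 + (7−11.38)²/11.38 + (9−7.49)²/7.49 + (7−9.69)²/9.69 + (8−6.83)²/6.83 = 5.0501
df = 4
p-value (upper-tail) = 0.28220
At α=0.1: p ≥ α → fail to reject H₀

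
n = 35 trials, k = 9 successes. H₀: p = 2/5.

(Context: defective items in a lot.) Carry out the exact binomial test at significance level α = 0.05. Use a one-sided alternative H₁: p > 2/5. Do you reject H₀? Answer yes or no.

Exact binomial: n=35, k=9, p₀=2/5=0.4000
P(X≥9) from Σ C(n,i)·p₀^i·(1−p₀)^(n−i)
p-value (one-sided, H₁ greater) = 0.97405
At α=0.05: p ≥ α → fail to reject H₀

reject H₀: no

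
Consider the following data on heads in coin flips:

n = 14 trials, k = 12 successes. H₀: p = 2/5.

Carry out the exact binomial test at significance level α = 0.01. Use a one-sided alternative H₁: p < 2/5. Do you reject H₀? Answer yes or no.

Exact binomial: n=14, k=12, p₀=2/5=0.4000
P(X≤12) from Σ C(n,i)·p₀^i·(1−p₀)^(n−i)
p-value (one-sided, H₁ less) = 0.99994
At α=0.01: p ≥ α → fail to reject H₀

reject H₀: no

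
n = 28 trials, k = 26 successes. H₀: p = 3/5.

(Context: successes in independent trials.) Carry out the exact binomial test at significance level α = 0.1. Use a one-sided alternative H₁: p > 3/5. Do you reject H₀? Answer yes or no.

reject H₀: yes

Exact binomial: n=28, k=26, p₀=3/5=0.6000
P(X≥26) from Σ C(n,i)·p₀^i·(1−p₀)^(n−i)
p-value (one-sided, H₁ greater) = 0.00012
At α=0.1: p < α → reject H₀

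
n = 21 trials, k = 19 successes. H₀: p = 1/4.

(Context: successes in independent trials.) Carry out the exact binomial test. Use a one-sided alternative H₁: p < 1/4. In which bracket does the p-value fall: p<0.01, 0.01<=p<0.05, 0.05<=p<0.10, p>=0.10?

p-value bracket: p>=0.10

Exact binomial: n=21, k=19, p₀=1/4=0.2500
P(X≤19) from Σ C(n,i)·p₀^i·(1−p₀)^(n−i)
p-value (one-sided, H₁ less) = 1.00000
→ bracket: p>=0.10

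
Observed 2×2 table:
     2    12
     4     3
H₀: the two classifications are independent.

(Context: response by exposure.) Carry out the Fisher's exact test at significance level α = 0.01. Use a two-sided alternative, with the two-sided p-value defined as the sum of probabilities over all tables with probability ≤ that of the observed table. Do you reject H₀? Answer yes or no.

Margins: r₁=14, r₂=7, c₁=6, c₂=15, n=21
p_obs = C(14,2)·C(7,4)/C(21,6); sum pmf over tables with pmf ≤ p_obs
p-value (two-sided) = 0.11958
At α=0.01: p ≥ α → fail to reject H₀

reject H₀: no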